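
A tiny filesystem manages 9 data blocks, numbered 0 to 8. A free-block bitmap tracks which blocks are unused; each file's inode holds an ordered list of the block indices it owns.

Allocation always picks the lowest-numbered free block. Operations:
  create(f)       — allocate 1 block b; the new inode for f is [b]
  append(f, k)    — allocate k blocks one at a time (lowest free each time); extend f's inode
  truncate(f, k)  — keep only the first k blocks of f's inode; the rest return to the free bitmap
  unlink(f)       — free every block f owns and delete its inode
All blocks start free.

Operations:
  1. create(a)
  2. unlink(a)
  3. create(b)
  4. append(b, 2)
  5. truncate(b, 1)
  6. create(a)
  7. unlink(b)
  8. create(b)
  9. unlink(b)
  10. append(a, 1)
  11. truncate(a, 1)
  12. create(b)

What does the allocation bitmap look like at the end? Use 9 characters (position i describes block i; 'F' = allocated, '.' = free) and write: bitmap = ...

after create(a) → a:[0]  free=[F........]
after unlink(a) →   free=[.........]
after create(b) → b:[0]  free=[F........]
after append(b, 2) → b:[0, 1, 2]  free=[FFF......]
after truncate(b, 1) → b:[0]  free=[F........]
after create(a) → a:[1], b:[0]  free=[FF.......]
after unlink(b) → a:[1]  free=[.F.......]
after create(b) → a:[1], b:[0]  free=[FF.......]
after unlink(b) → a:[1]  free=[.F.......]
after append(a, 1) → a:[1, 0]  free=[FF.......]
after truncate(a, 1) → a:[1]  free=[.F.......]
after create(b) → a:[1], b:[0]  free=[FF.......]

bitmap = FF.......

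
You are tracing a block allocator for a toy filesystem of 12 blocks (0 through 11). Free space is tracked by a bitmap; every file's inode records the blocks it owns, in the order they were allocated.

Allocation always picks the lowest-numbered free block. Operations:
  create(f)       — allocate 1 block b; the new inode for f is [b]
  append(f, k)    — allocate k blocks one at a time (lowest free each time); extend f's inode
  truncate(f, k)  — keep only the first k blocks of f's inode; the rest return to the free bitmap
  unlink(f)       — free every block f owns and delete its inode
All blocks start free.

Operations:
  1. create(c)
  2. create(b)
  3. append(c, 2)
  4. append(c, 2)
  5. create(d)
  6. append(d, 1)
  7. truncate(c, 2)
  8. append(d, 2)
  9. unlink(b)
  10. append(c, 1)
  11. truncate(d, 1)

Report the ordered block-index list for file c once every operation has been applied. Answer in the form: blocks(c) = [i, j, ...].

[1] create(c) — c=0 (map F...........)
[2] create(b) — b=1 c=0 (map FF..........)
[3] append(c, 2) — b=1 c=0,2,3 (map FFFF........)
[4] append(c, 2) — b=1 c=0,2,3,4,5 (map FFFFFF......)
[5] create(d) — b=1 c=0,2,3,4,5 d=6 (map FFFFFFF.....)
[6] append(d, 1) — b=1 c=0,2,3,4,5 d=6,7 (map FFFFFFFF....)
[7] truncate(c, 2) — b=1 c=0,2 d=6,7 (map FFF...FF....)
[8] append(d, 2) — b=1 c=0,2 d=6,7,3,4 (map FFFFF.FF....)
[9] unlink(b) — c=0,2 d=6,7,3,4 (map F.FFF.FF....)
[10] append(c, 1) — c=0,2,1 d=6,7,3,4 (map FFFFF.FF....)
[11] truncate(d, 1) — c=0,2,1 d=6 (map FFF...F.....)

blocks(c) = [0, 2, 1]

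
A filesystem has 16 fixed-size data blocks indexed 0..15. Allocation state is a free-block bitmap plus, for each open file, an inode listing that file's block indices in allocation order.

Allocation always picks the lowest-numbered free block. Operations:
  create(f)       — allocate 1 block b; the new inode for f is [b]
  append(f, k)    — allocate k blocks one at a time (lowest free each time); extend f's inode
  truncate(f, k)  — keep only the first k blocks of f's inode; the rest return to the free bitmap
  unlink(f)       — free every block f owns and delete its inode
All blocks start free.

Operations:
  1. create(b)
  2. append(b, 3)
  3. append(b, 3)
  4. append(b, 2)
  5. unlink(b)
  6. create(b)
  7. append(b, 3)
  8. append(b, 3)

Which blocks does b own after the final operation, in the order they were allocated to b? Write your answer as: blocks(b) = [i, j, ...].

blocks(b) = [0, 1, 2, 3, 4, 5, 6]

create(b): bitmap=F............... | b=[0]
append(b, 3): bitmap=FFFF............ | b=[0, 1, 2, 3]
append(b, 3): bitmap=FFFFFFF......... | b=[0, 1, 2, 3, 4, 5, 6]
append(b, 2): bitmap=FFFFFFFFF....... | b=[0, 1, 2, 3, 4, 5, 6, 7, 8]
unlink(b): bitmap=................ | 
create(b): bitmap=F............... | b=[0]
append(b, 3): bitmap=FFFF............ | b=[0, 1, 2, 3]
append(b, 3): bitmap=FFFFFFF......... | b=[0, 1, 2, 3, 4, 5, 6]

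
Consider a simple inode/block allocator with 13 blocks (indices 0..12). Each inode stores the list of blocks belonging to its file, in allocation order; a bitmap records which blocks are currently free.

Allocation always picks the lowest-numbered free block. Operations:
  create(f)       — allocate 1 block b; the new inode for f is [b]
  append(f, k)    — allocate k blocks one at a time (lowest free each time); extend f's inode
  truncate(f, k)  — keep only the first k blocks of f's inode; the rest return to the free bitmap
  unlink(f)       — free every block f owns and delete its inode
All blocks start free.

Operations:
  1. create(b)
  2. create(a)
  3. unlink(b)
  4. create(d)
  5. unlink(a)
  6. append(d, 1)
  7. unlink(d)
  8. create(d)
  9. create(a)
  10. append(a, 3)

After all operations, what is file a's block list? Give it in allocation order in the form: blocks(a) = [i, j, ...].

blocks(a) = [1, 2, 3, 4]

[1] create(b) — b=0 (map F............)
[2] create(a) — a=1 b=0 (map FF...........)
[3] unlink(b) — a=1 (map .F...........)
[4] create(d) — a=1 d=0 (map FF...........)
[5] unlink(a) — d=0 (map F............)
[6] append(d, 1) — d=0,1 (map FF...........)
[7] unlink(d) —  (map .............)
[8] create(d) — d=0 (map F............)
[9] create(a) — a=1 d=0 (map FF...........)
[10] append(a, 3) — a=1,2,3,4 d=0 (map FFFFF........)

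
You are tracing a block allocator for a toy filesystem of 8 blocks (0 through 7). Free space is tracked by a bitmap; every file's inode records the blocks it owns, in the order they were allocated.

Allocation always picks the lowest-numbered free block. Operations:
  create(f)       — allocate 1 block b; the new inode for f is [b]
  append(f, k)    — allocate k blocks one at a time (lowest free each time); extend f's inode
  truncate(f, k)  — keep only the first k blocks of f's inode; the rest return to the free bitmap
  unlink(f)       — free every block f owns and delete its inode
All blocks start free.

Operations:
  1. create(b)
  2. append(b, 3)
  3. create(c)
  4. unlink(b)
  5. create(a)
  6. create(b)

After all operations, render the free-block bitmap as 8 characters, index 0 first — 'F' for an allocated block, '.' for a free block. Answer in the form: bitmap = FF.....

bitmap = FF..F...

after create(b) → b:[0]  free=[F.......]
after append(b, 3) → b:[0, 1, 2, 3]  free=[FFFF....]
after create(c) → b:[0, 1, 2, 3], c:[4]  free=[FFFFF...]
after unlink(b) → c:[4]  free=[....F...]
after create(a) → a:[0], c:[4]  free=[F...F...]
after create(b) → a:[0], b:[1], c:[4]  free=[FF..F...]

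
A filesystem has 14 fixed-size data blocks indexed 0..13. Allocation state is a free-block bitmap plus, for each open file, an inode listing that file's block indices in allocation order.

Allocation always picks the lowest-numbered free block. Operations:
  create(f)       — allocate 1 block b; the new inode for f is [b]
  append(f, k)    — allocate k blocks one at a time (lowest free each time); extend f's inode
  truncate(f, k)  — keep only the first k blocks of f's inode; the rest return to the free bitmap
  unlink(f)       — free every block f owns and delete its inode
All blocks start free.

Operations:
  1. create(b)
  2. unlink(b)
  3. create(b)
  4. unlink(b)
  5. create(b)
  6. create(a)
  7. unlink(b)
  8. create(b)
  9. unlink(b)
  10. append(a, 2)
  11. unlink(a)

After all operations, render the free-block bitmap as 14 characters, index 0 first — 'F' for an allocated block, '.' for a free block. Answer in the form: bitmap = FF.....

bitmap = ..............

[1] create(b) — b=0 (map F.............)
[2] unlink(b) —  (map ..............)
[3] create(b) — b=0 (map F.............)
[4] unlink(b) —  (map ..............)
[5] create(b) — b=0 (map F.............)
[6] create(a) — a=1 b=0 (map FF............)
[7] unlink(b) — a=1 (map .F............)
[8] create(b) — a=1 b=0 (map FF............)
[9] unlink(b) — a=1 (map .F............)
[10] append(a, 2) — a=1,0,2 (map FFF...........)
[11] unlink(a) —  (map ..............)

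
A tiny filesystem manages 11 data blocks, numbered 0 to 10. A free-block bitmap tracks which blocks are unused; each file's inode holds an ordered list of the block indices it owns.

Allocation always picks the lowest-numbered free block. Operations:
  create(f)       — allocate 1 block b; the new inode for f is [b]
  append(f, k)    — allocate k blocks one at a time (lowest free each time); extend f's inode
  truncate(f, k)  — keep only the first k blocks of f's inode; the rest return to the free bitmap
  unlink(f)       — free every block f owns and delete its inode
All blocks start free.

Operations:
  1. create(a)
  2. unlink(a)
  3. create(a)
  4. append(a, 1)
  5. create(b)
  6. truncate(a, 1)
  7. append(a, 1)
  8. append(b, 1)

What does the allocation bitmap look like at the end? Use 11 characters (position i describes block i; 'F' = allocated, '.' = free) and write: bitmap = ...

create(a): bitmap=F.......... | a=[0]
unlink(a): bitmap=........... | 
create(a): bitmap=F.......... | a=[0]
append(a, 1): bitmap=FF......... | a=[0, 1]
create(b): bitmap=FFF........ | a=[0, 1] b=[2]
truncate(a, 1): bitmap=F.F........ | a=[0] b=[2]
append(a, 1): bitmap=FFF........ | a=[0, 1] b=[2]
append(b, 1): bitmap=FFFF....... | a=[0, 1] b=[2, 3]

bitmap = FFFF.......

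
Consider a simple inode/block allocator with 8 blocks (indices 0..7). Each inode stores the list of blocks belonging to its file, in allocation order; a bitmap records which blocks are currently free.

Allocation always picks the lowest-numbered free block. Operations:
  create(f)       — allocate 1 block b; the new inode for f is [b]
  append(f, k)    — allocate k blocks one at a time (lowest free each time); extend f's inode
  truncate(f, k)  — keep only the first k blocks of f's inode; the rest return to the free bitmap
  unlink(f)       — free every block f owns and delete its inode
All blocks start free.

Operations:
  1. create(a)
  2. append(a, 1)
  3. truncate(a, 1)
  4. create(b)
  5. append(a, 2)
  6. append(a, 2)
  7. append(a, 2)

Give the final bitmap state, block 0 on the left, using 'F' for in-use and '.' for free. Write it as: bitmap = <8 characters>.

bitmap = FFFFFFFF

  1. create(a)  ⇒  F.......  {a→[0]}
  2. append(a, 1)  ⇒  FF......  {a→[0, 1]}
  3. truncate(a, 1)  ⇒  F.......  {a→[0]}
  4. create(b)  ⇒  FF......  {a→[0]; b→[1]}
  5. append(a, 2)  ⇒  FFFF....  {a→[0, 2, 3]; b→[1]}
  6. append(a, 2)  ⇒  FFFFFF..  {a→[0, 2, 3, 4, 5]; b→[1]}
  7. append(a, 2)  ⇒  FFFFFFFF  {a→[0, 2, 3, 4, 5, 6, 7]; b→[1]}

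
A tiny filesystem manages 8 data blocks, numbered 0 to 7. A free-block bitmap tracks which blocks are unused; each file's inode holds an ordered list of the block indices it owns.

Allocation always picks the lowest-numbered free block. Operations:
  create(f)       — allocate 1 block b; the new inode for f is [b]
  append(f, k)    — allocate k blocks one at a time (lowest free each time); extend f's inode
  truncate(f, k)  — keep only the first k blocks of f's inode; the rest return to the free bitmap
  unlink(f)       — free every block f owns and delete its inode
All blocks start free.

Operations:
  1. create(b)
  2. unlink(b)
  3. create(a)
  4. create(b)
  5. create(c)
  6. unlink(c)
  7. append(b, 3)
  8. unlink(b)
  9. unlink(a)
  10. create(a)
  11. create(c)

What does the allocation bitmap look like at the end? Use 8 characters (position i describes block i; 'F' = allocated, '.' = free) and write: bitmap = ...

bitmap = FF......

after create(b) → b:[0]  free=[F.......]
after unlink(b) →   free=[........]
after create(a) → a:[0]  free=[F.......]
after create(b) → a:[0], b:[1]  free=[FF......]
after create(c) → a:[0], b:[1], c:[2]  free=[FFF.....]
after unlink(c) → a:[0], b:[1]  free=[FF......]
after append(b, 3) → a:[0], b:[1, 2, 3, 4]  free=[FFFFF...]
after unlink(b) → a:[0]  free=[F.......]
after unlink(a) →   free=[........]
after create(a) → a:[0]  free=[F.......]
after create(c) → a:[0], c:[1]  free=[FF......]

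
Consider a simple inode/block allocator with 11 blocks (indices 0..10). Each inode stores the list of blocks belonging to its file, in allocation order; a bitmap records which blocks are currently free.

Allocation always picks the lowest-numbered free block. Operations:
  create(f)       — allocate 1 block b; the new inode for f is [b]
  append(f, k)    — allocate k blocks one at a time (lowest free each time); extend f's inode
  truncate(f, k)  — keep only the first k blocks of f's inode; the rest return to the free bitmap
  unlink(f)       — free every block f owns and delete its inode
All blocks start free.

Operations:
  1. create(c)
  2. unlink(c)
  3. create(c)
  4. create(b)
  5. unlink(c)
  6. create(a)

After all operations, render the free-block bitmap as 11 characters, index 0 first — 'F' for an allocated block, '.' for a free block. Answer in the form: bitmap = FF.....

  1. create(c)  ⇒  F..........  {c→[0]}
  2. unlink(c)  ⇒  ...........  {}
  3. create(c)  ⇒  F..........  {c→[0]}
  4. create(b)  ⇒  FF.........  {b→[1]; c→[0]}
  5. unlink(c)  ⇒  .F.........  {b→[1]}
  6. create(a)  ⇒  FF.........  {a→[0]; b→[1]}

bitmap = FF.........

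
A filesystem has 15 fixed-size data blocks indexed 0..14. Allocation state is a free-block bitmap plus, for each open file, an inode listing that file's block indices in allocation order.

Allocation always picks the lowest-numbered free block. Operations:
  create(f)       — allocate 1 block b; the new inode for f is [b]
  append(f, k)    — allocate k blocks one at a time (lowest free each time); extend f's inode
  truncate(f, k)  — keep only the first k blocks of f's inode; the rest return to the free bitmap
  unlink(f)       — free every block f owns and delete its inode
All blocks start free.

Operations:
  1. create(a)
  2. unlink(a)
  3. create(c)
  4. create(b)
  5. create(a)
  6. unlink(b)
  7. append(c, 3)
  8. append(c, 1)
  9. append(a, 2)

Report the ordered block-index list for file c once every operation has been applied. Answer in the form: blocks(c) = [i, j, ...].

  1. create(a)  ⇒  F..............  {a→[0]}
  2. unlink(a)  ⇒  ...............  {}
  3. create(c)  ⇒  F..............  {c→[0]}
  4. create(b)  ⇒  FF.............  {b→[1]; c→[0]}
  5. create(a)  ⇒  FFF............  {a→[2]; b→[1]; c→[0]}
  6. unlink(b)  ⇒  F.F............  {a→[2]; c→[0]}
  7. append(c, 3)  ⇒  FFFFF..........  {a→[2]; c→[0, 1, 3, 4]}
  8. append(c, 1)  ⇒  FFFFFF.........  {a→[2]; c→[0, 1, 3, 4, 5]}
  9. append(a, 2)  ⇒  FFFFFFFF.......  {a→[2, 6, 7]; c→[0, 1, 3, 4, 5]}

blocks(c) = [0, 1, 3, 4, 5]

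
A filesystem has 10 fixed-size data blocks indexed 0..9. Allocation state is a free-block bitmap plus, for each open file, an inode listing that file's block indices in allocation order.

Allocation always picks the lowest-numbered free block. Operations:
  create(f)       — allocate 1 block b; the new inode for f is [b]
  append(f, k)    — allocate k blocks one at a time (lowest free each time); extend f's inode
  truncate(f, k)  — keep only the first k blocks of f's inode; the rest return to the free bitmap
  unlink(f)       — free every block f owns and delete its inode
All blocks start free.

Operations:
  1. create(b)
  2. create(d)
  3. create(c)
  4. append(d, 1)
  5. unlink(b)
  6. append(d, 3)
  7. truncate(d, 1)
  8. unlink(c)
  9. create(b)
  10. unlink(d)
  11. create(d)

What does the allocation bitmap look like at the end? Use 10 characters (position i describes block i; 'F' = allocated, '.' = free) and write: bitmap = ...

create(b): bitmap=F......... | b=[0]
create(d): bitmap=FF........ | b=[0] d=[1]
create(c): bitmap=FFF....... | b=[0] c=[2] d=[1]
append(d, 1): bitmap=FFFF...... | b=[0] c=[2] d=[1, 3]
unlink(b): bitmap=.FFF...... | c=[2] d=[1, 3]
append(d, 3): bitmap=FFFFFF.... | c=[2] d=[1, 3, 0, 4, 5]
truncate(d, 1): bitmap=.FF....... | c=[2] d=[1]
unlink(c): bitmap=.F........ | d=[1]
create(b): bitmap=FF........ | b=[0] d=[1]
unlink(d): bitmap=F......... | b=[0]
create(d): bitmap=FF........ | b=[0] d=[1]

bitmap = FF........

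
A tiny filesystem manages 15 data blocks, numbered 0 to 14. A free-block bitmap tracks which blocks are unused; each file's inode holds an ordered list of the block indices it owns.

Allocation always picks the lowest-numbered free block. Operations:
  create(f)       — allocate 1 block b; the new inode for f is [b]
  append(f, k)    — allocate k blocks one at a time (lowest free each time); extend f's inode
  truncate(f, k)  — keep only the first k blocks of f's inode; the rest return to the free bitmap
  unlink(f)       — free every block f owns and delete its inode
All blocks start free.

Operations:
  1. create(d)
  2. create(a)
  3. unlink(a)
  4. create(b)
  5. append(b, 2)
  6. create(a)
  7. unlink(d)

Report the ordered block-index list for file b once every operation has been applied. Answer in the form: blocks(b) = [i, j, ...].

blocks(b) = [1, 2, 3]

[1] create(d) — d=0 (map F..............)
[2] create(a) — a=1 d=0 (map FF.............)
[3] unlink(a) — d=0 (map F..............)
[4] create(b) — b=1 d=0 (map FF.............)
[5] append(b, 2) — b=1,2,3 d=0 (map FFFF...........)
[6] create(a) — a=4 b=1,2,3 d=0 (map FFFFF..........)
[7] unlink(d) — a=4 b=1,2,3 (map .FFFF..........)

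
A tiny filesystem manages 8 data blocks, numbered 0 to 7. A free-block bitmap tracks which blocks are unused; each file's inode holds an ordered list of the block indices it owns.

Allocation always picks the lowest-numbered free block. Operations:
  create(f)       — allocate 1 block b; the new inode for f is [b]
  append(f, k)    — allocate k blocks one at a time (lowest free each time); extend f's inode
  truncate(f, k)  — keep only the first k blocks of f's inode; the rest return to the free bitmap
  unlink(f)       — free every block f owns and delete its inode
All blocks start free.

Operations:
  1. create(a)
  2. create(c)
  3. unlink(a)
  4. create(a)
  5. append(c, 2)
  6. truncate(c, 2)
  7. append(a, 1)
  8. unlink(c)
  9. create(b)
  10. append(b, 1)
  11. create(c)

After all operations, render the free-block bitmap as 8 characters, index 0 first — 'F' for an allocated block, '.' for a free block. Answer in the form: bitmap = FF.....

create(a): bitmap=F....... | a=[0]
create(c): bitmap=FF...... | a=[0] c=[1]
unlink(a): bitmap=.F...... | c=[1]
create(a): bitmap=FF...... | a=[0] c=[1]
append(c, 2): bitmap=FFFF.... | a=[0] c=[1, 2, 3]
truncate(c, 2): bitmap=FFF..... | a=[0] c=[1, 2]
append(a, 1): bitmap=FFFF.... | a=[0, 3] c=[1, 2]
unlink(c): bitmap=F..F.... | a=[0, 3]
create(b): bitmap=FF.F.... | a=[0, 3] b=[1]
append(b, 1): bitmap=FFFF.... | a=[0, 3] b=[1, 2]
create(c): bitmap=FFFFF... | a=[0, 3] b=[1, 2] c=[4]

bitmap = FFFFF...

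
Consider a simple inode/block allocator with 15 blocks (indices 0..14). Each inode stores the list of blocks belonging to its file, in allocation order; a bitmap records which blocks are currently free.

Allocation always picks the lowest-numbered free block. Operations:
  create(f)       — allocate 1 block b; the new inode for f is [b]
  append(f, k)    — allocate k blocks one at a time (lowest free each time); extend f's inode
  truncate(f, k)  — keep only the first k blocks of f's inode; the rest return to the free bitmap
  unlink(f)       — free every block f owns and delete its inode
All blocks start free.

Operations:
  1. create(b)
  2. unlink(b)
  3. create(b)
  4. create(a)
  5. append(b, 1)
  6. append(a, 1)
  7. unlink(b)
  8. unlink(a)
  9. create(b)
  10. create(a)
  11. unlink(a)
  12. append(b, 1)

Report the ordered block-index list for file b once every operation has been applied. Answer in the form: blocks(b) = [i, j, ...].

blocks(b) = [0, 1]

after create(b) → b:[0]  free=[F..............]
after unlink(b) →   free=[...............]
after create(b) → b:[0]  free=[F..............]
after create(a) → a:[1], b:[0]  free=[FF.............]
after append(b, 1) → a:[1], b:[0, 2]  free=[FFF............]
after append(a, 1) → a:[1, 3], b:[0, 2]  free=[FFFF...........]
after unlink(b) → a:[1, 3]  free=[.F.F...........]
after unlink(a) →   free=[...............]
after create(b) → b:[0]  free=[F..............]
after create(a) → a:[1], b:[0]  free=[FF.............]
after unlink(a) → b:[0]  free=[F..............]
after append(b, 1) → b:[0, 1]  free=[FF.............]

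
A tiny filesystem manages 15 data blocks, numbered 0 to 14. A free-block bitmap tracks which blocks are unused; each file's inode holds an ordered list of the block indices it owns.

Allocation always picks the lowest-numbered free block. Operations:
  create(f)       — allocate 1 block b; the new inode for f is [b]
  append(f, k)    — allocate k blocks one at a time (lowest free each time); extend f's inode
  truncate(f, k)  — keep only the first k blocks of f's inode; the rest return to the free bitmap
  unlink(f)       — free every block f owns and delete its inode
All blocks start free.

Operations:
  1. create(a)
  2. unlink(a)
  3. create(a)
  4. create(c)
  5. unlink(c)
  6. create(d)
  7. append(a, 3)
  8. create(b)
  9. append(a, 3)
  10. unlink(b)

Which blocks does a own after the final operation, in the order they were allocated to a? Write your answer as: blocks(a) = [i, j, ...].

blocks(a) = [0, 2, 3, 4, 6, 7, 8]

create(a): bitmap=F.............. | a=[0]
unlink(a): bitmap=............... | 
create(a): bitmap=F.............. | a=[0]
create(c): bitmap=FF............. | a=[0] c=[1]
unlink(c): bitmap=F.............. | a=[0]
create(d): bitmap=FF............. | a=[0] d=[1]
append(a, 3): bitmap=FFFFF.......... | a=[0, 2, 3, 4] d=[1]
create(b): bitmap=FFFFFF......... | a=[0, 2, 3, 4] b=[5] d=[1]
append(a, 3): bitmap=FFFFFFFFF...... | a=[0, 2, 3, 4, 6, 7, 8] b=[5] d=[1]
unlink(b): bitmap=FFFFF.FFF...... | a=[0, 2, 3, 4, 6, 7, 8] d=[1]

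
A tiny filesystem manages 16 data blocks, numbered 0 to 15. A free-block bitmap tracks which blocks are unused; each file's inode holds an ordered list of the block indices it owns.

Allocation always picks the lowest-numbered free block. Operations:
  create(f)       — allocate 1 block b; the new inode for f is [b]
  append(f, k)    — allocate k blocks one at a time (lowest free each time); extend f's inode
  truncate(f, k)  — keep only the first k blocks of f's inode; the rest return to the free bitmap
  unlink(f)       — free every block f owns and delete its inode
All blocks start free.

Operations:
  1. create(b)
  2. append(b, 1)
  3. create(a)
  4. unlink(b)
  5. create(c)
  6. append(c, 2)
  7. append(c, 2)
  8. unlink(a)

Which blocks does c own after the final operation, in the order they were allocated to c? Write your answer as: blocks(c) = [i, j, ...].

blocks(c) = [0, 1, 3, 4, 5]

create(b): bitmap=F............... | b=[0]
append(b, 1): bitmap=FF.............. | b=[0, 1]
create(a): bitmap=FFF............. | a=[2] b=[0, 1]
unlink(b): bitmap=..F............. | a=[2]
create(c): bitmap=F.F............. | a=[2] c=[0]
append(c, 2): bitmap=FFFF............ | a=[2] c=[0, 1, 3]
append(c, 2): bitmap=FFFFFF.......... | a=[2] c=[0, 1, 3, 4, 5]
unlink(a): bitmap=FF.FFF.......... | c=[0, 1, 3, 4, 5]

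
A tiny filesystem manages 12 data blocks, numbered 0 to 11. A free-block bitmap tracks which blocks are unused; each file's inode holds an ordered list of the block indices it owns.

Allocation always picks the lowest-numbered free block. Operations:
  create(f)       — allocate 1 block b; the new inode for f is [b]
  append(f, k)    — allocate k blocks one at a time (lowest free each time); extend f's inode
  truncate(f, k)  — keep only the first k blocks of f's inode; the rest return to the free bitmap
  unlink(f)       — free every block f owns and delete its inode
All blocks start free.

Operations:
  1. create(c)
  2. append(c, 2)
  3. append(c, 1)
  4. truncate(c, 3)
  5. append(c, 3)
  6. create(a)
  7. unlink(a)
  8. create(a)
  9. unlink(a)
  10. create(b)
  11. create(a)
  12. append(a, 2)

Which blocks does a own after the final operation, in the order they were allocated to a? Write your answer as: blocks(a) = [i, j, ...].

blocks(a) = [7, 8, 9]

after create(c) → c:[0]  free=[F...........]
after append(c, 2) → c:[0, 1, 2]  free=[FFF.........]
after append(c, 1) → c:[0, 1, 2, 3]  free=[FFFF........]
after truncate(c, 3) → c:[0, 1, 2]  free=[FFF.........]
after append(c, 3) → c:[0, 1, 2, 3, 4, 5]  free=[FFFFFF......]
after create(a) → a:[6], c:[0, 1, 2, 3, 4, 5]  free=[FFFFFFF.....]
after unlink(a) → c:[0, 1, 2, 3, 4, 5]  free=[FFFFFF......]
after create(a) → a:[6], c:[0, 1, 2, 3, 4, 5]  free=[FFFFFFF.....]
after unlink(a) → c:[0, 1, 2, 3, 4, 5]  free=[FFFFFF......]
after create(b) → b:[6], c:[0, 1, 2, 3, 4, 5]  free=[FFFFFFF.....]
after create(a) → a:[7], b:[6], c:[0, 1, 2, 3, 4, 5]  free=[FFFFFFFF....]
after append(a, 2) → a:[7, 8, 9], b:[6], c:[0, 1, 2, 3, 4, 5]  free=[FFFFFFFFFF..]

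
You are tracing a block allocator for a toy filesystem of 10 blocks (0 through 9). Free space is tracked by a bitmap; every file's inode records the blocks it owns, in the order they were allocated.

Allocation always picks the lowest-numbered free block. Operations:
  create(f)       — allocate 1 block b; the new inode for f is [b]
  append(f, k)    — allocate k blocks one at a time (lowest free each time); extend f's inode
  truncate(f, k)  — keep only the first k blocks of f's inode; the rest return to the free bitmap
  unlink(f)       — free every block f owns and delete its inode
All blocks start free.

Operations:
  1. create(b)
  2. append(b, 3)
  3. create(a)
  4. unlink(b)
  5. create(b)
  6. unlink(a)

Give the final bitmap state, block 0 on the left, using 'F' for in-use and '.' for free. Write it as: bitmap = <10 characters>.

bitmap = F.........

  1. create(b)  ⇒  F.........  {b→[0]}
  2. append(b, 3)  ⇒  FFFF......  {b→[0, 1, 2, 3]}
  3. create(a)  ⇒  FFFFF.....  {a→[4]; b→[0, 1, 2, 3]}
  4. unlink(b)  ⇒  ....F.....  {a→[4]}
  5. create(b)  ⇒  F...F.....  {a→[4]; b→[0]}
  6. unlink(a)  ⇒  F.........  {b→[0]}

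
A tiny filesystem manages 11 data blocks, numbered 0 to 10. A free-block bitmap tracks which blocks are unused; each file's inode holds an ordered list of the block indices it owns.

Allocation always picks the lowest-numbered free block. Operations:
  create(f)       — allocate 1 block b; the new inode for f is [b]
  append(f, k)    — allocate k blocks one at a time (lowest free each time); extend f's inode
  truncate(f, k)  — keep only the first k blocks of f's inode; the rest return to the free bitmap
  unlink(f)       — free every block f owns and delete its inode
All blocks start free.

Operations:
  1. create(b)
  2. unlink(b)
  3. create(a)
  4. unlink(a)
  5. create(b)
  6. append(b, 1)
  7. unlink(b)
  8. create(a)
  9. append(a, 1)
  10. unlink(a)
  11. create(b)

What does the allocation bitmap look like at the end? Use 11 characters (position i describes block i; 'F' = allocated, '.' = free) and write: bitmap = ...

bitmap = F..........

  1. create(b)  ⇒  F..........  {b→[0]}
  2. unlink(b)  ⇒  ...........  {}
  3. create(a)  ⇒  F..........  {a→[0]}
  4. unlink(a)  ⇒  ...........  {}
  5. create(b)  ⇒  F..........  {b→[0]}
  6. append(b, 1)  ⇒  FF.........  {b→[0, 1]}
  7. unlink(b)  ⇒  ...........  {}
  8. create(a)  ⇒  F..........  {a→[0]}
  9. append(a, 1)  ⇒  FF.........  {a→[0, 1]}
  10. unlink(a)  ⇒  ...........  {}
  11. create(b)  ⇒  F..........  {b→[0]}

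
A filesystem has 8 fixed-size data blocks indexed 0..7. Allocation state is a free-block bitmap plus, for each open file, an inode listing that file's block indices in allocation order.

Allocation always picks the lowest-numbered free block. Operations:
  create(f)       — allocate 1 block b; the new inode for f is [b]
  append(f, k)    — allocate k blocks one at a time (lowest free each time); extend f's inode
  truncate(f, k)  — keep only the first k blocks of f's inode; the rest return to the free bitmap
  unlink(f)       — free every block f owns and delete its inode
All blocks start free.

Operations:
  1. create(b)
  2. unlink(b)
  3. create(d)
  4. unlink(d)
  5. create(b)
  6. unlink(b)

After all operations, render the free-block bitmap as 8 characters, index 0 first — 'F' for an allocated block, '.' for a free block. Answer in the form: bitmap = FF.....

after create(b) → b:[0]  free=[F.......]
after unlink(b) →   free=[........]
after create(d) → d:[0]  free=[F.......]
after unlink(d) →   free=[........]
after create(b) → b:[0]  free=[F.......]
after unlink(b) →   free=[........]

bitmap = ........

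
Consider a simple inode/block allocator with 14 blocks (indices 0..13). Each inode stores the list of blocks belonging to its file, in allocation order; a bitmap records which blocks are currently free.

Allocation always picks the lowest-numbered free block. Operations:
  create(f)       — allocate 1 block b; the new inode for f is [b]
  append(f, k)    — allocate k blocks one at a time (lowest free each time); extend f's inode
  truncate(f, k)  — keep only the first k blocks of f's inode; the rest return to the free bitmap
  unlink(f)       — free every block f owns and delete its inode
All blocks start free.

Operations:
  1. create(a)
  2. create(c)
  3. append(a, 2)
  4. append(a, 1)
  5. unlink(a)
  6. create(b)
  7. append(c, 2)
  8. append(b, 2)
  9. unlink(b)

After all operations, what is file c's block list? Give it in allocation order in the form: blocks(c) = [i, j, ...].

create(a): bitmap=F............. | a=[0]
create(c): bitmap=FF............ | a=[0] c=[1]
append(a, 2): bitmap=FFFF.......... | a=[0, 2, 3] c=[1]
append(a, 1): bitmap=FFFFF......... | a=[0, 2, 3, 4] c=[1]
unlink(a): bitmap=.F............ | c=[1]
create(b): bitmap=FF............ | b=[0] c=[1]
append(c, 2): bitmap=FFFF.......... | b=[0] c=[1, 2, 3]
append(b, 2): bitmap=FFFFFF........ | b=[0, 4, 5] c=[1, 2, 3]
unlink(b): bitmap=.FFF.......... | c=[1, 2, 3]

blocks(c) = [1, 2, 3]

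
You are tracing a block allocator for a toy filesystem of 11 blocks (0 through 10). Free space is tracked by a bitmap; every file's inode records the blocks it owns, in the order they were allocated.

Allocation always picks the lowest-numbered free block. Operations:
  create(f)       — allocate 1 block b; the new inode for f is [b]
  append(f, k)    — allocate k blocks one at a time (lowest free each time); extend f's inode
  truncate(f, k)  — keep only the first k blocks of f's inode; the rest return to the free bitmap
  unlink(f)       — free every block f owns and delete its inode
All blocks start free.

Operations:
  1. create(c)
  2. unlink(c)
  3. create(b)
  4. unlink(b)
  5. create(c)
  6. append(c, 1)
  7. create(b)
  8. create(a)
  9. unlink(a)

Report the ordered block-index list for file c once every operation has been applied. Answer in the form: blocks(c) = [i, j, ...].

blocks(c) = [0, 1]

after create(c) → c:[0]  free=[F..........]
after unlink(c) →   free=[...........]
after create(b) → b:[0]  free=[F..........]
after unlink(b) →   free=[...........]
after create(c) → c:[0]  free=[F..........]
after append(c, 1) → c:[0, 1]  free=[FF.........]
after create(b) → b:[2], c:[0, 1]  free=[FFF........]
after create(a) → a:[3], b:[2], c:[0, 1]  free=[FFFF.......]
after unlink(a) → b:[2], c:[0, 1]  free=[FFF........]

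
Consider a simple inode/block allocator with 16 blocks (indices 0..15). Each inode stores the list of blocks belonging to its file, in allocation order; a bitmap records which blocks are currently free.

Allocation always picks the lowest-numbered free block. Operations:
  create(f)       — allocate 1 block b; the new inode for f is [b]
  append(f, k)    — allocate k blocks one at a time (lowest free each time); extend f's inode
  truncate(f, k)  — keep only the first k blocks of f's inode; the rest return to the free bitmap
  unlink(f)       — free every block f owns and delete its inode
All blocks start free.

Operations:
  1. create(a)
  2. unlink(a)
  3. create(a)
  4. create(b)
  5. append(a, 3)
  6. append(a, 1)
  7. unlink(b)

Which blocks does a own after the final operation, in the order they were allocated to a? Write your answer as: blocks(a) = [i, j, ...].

blocks(a) = [0, 2, 3, 4, 5]

[1] create(a) — a=0 (map F...............)
[2] unlink(a) —  (map ................)
[3] create(a) — a=0 (map F...............)
[4] create(b) — a=0 b=1 (map FF..............)
[5] append(a, 3) — a=0,2,3,4 b=1 (map FFFFF...........)
[6] append(a, 1) — a=0,2,3,4,5 b=1 (map FFFFFF..........)
[7] unlink(b) — a=0,2,3,4,5 (map F.FFFF..........)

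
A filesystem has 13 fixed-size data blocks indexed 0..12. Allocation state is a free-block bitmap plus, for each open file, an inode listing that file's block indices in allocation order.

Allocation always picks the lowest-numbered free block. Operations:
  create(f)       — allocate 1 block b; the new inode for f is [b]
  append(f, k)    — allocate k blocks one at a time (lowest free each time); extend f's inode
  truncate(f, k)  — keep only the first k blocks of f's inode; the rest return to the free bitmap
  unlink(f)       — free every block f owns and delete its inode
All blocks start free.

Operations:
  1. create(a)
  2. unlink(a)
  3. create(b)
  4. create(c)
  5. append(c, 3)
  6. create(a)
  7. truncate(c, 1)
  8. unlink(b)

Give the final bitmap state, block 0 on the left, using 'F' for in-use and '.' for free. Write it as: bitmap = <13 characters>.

bitmap = .F...F.......

[1] create(a) — a=0 (map F............)
[2] unlink(a) —  (map .............)
[3] create(b) — b=0 (map F............)
[4] create(c) — b=0 c=1 (map FF...........)
[5] append(c, 3) — b=0 c=1,2,3,4 (map FFFFF........)
[6] create(a) — a=5 b=0 c=1,2,3,4 (map FFFFFF.......)
[7] truncate(c, 1) — a=5 b=0 c=1 (map FF...F.......)
[8] unlink(b) — a=5 c=1 (map .F...F.......)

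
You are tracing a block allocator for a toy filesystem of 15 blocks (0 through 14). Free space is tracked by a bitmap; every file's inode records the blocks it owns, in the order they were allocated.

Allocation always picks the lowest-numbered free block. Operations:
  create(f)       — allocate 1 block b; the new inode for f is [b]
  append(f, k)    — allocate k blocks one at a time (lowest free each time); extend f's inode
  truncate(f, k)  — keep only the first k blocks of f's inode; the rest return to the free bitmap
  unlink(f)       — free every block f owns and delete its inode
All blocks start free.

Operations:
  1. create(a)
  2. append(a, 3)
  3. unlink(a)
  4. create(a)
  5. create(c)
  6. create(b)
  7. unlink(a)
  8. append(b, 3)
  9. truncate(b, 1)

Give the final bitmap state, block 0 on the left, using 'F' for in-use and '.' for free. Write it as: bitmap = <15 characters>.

bitmap = .FF............

  1. create(a)  ⇒  F..............  {a→[0]}
  2. append(a, 3)  ⇒  FFFF...........  {a→[0, 1, 2, 3]}
  3. unlink(a)  ⇒  ...............  {}
  4. create(a)  ⇒  F..............  {a→[0]}
  5. create(c)  ⇒  FF.............  {a→[0]; c→[1]}
  6. create(b)  ⇒  FFF............  {a→[0]; b→[2]; c→[1]}
  7. unlink(a)  ⇒  .FF............  {b→[2]; c→[1]}
  8. append(b, 3)  ⇒  FFFFF..........  {b→[2, 0, 3, 4]; c→[1]}
  9. truncate(b, 1)  ⇒  .FF............  {b→[2]; c→[1]}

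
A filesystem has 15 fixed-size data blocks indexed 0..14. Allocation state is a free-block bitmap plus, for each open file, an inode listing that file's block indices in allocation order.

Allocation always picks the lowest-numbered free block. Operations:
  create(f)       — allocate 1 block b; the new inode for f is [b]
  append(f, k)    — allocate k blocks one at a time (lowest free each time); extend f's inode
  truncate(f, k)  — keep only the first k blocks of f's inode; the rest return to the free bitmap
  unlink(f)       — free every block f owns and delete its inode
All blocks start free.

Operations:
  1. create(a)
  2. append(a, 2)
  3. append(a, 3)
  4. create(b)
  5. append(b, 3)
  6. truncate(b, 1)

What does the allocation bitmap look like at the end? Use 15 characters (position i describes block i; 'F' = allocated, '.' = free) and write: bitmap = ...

bitmap = FFFFFFF........

  1. create(a)  ⇒  F..............  {a→[0]}
  2. append(a, 2)  ⇒  FFF............  {a→[0, 1, 2]}
  3. append(a, 3)  ⇒  FFFFFF.........  {a→[0, 1, 2, 3, 4, 5]}
  4. create(b)  ⇒  FFFFFFF........  {a→[0, 1, 2, 3, 4, 5]; b→[6]}
  5. append(b, 3)  ⇒  FFFFFFFFFF.....  {a→[0, 1, 2, 3, 4, 5]; b→[6, 7, 8, 9]}
  6. truncate(b, 1)  ⇒  FFFFFFF........  {a→[0, 1, 2, 3, 4, 5]; b→[6]}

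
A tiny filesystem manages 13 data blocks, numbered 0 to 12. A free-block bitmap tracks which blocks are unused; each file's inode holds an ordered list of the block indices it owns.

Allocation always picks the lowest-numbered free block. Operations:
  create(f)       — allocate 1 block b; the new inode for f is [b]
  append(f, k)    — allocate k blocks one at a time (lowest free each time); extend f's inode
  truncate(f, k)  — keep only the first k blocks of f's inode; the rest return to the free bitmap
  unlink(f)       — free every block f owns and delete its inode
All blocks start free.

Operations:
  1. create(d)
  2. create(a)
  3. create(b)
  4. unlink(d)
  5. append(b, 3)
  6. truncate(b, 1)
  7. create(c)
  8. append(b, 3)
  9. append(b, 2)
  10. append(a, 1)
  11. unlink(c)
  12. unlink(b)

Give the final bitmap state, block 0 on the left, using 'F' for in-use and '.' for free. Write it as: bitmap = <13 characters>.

bitmap = .F......F....

[1] create(d) — d=0 (map F............)
[2] create(a) — a=1 d=0 (map FF...........)
[3] create(b) — a=1 b=2 d=0 (map FFF..........)
[4] unlink(d) — a=1 b=2 (map .FF..........)
[5] append(b, 3) — a=1 b=2,0,3,4 (map FFFFF........)
[6] truncate(b, 1) — a=1 b=2 (map .FF..........)
[7] create(c) — a=1 b=2 c=0 (map FFF..........)
[8] append(b, 3) — a=1 b=2,3,4,5 c=0 (map FFFFFF.......)
[9] append(b, 2) — a=1 b=2,3,4,5,6,7 c=0 (map FFFFFFFF.....)
[10] append(a, 1) — a=1,8 b=2,3,4,5,6,7 c=0 (map FFFFFFFFF....)
[11] unlink(c) — a=1,8 b=2,3,4,5,6,7 (map .FFFFFFFF....)
[12] unlink(b) — a=1,8 (map .F......F....)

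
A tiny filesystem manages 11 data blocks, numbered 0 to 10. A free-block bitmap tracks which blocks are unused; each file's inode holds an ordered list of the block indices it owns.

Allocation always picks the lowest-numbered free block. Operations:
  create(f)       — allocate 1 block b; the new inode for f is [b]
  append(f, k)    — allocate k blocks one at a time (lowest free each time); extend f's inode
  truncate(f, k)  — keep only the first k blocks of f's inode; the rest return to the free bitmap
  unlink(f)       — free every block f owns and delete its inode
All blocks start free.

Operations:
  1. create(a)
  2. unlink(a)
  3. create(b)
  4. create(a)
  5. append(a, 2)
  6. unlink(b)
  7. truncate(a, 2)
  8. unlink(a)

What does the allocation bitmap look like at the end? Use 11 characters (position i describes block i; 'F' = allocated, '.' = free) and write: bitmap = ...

bitmap = ...........

[1] create(a) — a=0 (map F..........)
[2] unlink(a) —  (map ...........)
[3] create(b) — b=0 (map F..........)
[4] create(a) — a=1 b=0 (map FF.........)
[5] append(a, 2) — a=1,2,3 b=0 (map FFFF.......)
[6] unlink(b) — a=1,2,3 (map .FFF.......)
[7] truncate(a, 2) — a=1,2 (map .FF........)
[8] unlink(a) —  (map ...........)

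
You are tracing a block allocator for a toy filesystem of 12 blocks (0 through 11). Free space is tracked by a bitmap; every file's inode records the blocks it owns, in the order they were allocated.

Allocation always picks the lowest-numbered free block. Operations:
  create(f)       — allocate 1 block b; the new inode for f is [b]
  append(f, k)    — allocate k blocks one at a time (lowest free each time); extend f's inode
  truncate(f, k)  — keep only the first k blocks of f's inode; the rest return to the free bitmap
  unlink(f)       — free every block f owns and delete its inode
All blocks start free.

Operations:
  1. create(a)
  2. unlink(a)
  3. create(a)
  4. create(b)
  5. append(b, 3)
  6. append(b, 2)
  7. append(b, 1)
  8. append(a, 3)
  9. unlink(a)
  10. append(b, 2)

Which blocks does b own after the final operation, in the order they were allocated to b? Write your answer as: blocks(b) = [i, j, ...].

blocks(b) = [1, 2, 3, 4, 5, 6, 7, 0, 8]

create(a): bitmap=F........... | a=[0]
unlink(a): bitmap=............ | 
create(a): bitmap=F........... | a=[0]
create(b): bitmap=FF.......... | a=[0] b=[1]
append(b, 3): bitmap=FFFFF....... | a=[0] b=[1, 2, 3, 4]
append(b, 2): bitmap=FFFFFFF..... | a=[0] b=[1, 2, 3, 4, 5, 6]
append(b, 1): bitmap=FFFFFFFF.... | a=[0] b=[1, 2, 3, 4, 5, 6, 7]
append(a, 3): bitmap=FFFFFFFFFFF. | a=[0, 8, 9, 10] b=[1, 2, 3, 4, 5, 6, 7]
unlink(a): bitmap=.FFFFFFF.... | b=[1, 2, 3, 4, 5, 6, 7]
append(b, 2): bitmap=FFFFFFFFF... | b=[1, 2, 3, 4, 5, 6, 7, 0, 8]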